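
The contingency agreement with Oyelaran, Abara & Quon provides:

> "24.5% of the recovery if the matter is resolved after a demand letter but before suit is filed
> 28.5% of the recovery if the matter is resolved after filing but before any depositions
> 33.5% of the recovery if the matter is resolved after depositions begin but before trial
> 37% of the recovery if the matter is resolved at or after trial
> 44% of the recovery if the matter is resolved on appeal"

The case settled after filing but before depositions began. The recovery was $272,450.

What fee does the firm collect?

The matter settled after filing but before depositions began, so the 28.5% rate applies.
$272,450 × 28.5% = $77,648.25

$77,648.25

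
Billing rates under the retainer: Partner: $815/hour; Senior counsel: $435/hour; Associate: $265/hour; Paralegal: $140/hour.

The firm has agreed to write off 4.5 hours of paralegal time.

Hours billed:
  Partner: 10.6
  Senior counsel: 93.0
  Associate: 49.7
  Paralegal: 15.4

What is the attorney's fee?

$63,790.50

Partner: 10.6 × $815 = $8,639.00
Senior counsel: 93.0 × $435 = $40,455.00
Associate: 49.7 × $265 = $13,170.50
Paralegal: 15.4 × $140 = $2,156.00
Subtotal: $64,420.50
Write-off: 4.5 × $140 = $630.00
Total: $64,420.50 − $630.00 = $63,790.50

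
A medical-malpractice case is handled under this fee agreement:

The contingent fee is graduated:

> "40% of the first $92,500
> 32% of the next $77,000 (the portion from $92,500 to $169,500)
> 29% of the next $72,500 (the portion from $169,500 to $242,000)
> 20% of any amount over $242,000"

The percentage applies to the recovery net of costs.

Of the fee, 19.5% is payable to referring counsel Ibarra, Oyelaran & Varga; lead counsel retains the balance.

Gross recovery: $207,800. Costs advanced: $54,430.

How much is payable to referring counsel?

Fee base (net of costs): $207,800 − $54,430 = $153,370
First $92,500 at 40% = $37,000.00
Remaining $60,870 at 32% = $19,478.40
Fee: $37,000.00 + $19,478.40 = $56,478.40
Referral share: 19.5% of $56,478.40 = $11,013.29; lead counsel retains $56,478.40 − $11,013.29 = $45,465.11.

$11,013.29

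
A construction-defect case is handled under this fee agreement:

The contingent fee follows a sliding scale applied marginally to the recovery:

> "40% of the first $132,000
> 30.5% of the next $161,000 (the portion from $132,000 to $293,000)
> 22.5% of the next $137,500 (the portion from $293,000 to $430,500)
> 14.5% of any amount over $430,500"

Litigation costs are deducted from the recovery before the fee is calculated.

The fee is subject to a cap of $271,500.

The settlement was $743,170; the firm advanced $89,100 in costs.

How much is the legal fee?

$165,260.15

Fee base (net of costs): $743,170 − $89,100 = $654,070
First $132,000 at 40% = $52,800.00
Next $161,000 at 30.5% = $49,105.00
Next $137,500 at 22.5% = $30,937.50
Remaining $223,570 at 14.5% = $32,417.65
Fee: $52,800.00 + $49,105.00 + $30,937.50 + $32,417.65 = $165,260.15
$165,260.15 is under the $271,500 cap.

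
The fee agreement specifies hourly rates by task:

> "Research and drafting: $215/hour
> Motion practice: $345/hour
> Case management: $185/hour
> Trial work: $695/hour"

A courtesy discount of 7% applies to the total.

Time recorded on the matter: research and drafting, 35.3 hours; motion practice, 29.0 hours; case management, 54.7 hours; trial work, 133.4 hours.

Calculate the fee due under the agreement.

$111,997.11

Research and drafting: 35.3 × $215 = $7,589.50
Motion practice: 29.0 × $345 = $10,005.00
Case management: 54.7 × $185 = $10,119.50
Trial work: 133.4 × $695 = $92,713.00
Subtotal: $120,427.00
Less 7% discount: −$8,429.89
Total: $120,427.00 − $8,429.89 = $111,997.11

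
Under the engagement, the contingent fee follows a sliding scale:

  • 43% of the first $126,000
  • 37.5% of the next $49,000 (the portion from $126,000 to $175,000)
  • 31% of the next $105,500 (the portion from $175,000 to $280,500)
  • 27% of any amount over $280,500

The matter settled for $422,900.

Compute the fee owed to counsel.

$143,708.00

First $126,000 at 43% = $54,180.00
Next $49,000 at 37.5% = $18,375.00
Next $105,500 at 31% = $32,705.00
Remaining $142,400 at 27% = $38,448.00
Fee: $54,180.00 + $18,375.00 + $32,705.00 + $38,448.00 = $143,708.00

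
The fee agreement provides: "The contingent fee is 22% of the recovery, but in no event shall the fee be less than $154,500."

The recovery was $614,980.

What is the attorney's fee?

22% of $614,980 = $135,295.60
That is below the $154,500 minimum, so the minimum applies.

$154,500.00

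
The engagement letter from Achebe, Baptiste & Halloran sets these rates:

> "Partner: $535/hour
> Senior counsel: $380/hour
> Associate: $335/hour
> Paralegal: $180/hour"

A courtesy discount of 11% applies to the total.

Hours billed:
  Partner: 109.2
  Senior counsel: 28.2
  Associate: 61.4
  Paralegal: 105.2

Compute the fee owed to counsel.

$96,692.27

Partner: 109.2 × $535 = $58,422.00
Senior counsel: 28.2 × $380 = $10,716.00
Associate: 61.4 × $335 = $20,569.00
Paralegal: 105.2 × $180 = $18,936.00
Subtotal: $108,643.00
Less 11% discount: −$11,950.73
Total: $108,643.00 − $11,950.73 = $96,692.27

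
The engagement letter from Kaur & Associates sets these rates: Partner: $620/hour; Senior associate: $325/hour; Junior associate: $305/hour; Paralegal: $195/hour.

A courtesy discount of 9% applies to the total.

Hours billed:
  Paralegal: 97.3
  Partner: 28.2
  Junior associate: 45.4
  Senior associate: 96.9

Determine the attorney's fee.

$74,435.27

Partner: 28.2 × $620 = $17,484.00
Senior associate: 96.9 × $325 = $31,492.50
Junior associate: 45.4 × $305 = $13,847.00
Paralegal: 97.3 × $195 = $18,973.50
Subtotal: $81,797.00
Less 9% discount: −$7,361.73
Total: $81,797.00 − $7,361.73 = $74,435.27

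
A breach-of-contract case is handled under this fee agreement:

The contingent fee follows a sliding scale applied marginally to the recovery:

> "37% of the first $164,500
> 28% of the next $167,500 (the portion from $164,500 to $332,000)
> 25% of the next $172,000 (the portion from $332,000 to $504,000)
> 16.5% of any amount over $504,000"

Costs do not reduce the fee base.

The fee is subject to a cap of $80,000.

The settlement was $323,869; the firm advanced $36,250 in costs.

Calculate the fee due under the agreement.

Fee base is the gross recovery, $323,869; costs are reimbursed separately.
First $164,500 at 37% = $60,865.00
Remaining $159,369 at 28% = $44,623.32
Fee: $60,865.00 + $44,623.32 = $105,488.32
$105,488.32 exceeds the $80,000 cap, so the fee is capped at $80,000.00.

$80,000.00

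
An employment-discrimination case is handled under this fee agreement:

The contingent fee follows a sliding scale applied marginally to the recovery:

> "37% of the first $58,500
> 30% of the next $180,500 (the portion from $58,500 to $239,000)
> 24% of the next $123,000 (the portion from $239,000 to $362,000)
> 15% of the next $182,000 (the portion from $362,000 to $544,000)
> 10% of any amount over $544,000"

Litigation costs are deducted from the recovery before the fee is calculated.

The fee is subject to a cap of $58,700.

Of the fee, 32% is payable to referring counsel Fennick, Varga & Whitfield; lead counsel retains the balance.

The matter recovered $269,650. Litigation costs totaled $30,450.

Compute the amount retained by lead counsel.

Fee base (net of costs): $269,650 − $30,450 = $239,200
First $58,500 at 37% = $21,645.00
Next $180,500 at 30% = $54,150.00
Remaining $200 at 24% = $48.00
Fee: $21,645.00 + $54,150.00 + $48.00 = $75,843.00
$75,843.00 exceeds the $58,700 cap, so the fee is capped at $58,700.00.
Referral share: 32% of $58,700.00 = $18,784.00; lead counsel retains $58,700.00 − $18,784.00 = $39,916.00.

$39,916.00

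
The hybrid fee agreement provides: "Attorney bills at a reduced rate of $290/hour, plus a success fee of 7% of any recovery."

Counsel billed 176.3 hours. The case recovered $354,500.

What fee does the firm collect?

Hourly: 176.3 × $290 = $51,127.00
Success fee: 7% of $354,500 = $24,815.00
Total: $51,127.00 + $24,815.00 = $75,942.00

$75,942.00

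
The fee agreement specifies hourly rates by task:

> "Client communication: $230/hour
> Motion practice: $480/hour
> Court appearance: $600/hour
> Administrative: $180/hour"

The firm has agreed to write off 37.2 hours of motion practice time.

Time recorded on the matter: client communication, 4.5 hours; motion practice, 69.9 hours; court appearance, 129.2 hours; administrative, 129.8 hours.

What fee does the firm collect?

$117,615.00

Client communication: 4.5 × $230 = $1,035.00
Motion practice: 69.9 × $480 = $33,552.00
Court appearance: 129.2 × $600 = $77,520.00
Administrative: 129.8 × $180 = $23,364.00
Subtotal: $135,471.00
Write-off: 37.2 × $480 = $17,856.00
Total: $135,471.00 − $17,856.00 = $117,615.00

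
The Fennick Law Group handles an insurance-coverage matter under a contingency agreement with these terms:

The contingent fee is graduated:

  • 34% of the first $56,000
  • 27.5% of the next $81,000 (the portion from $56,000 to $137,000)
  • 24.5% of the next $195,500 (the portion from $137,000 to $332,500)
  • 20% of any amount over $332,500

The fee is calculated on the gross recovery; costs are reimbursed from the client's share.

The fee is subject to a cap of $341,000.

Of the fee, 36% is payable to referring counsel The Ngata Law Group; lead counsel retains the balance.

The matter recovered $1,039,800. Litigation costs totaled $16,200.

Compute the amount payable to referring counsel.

Fee base is the gross recovery, $1,039,800; costs are reimbursed separately.
First $56,000 at 34% = $19,040.00
Next $81,000 at 27.5% = $22,275.00
Next $195,500 at 24.5% = $47,897.50
Remaining $707,300 at 20% = $141,460.00
Fee: $19,040.00 + $22,275.00 + $47,897.50 + $141,460.00 = $230,672.50
$230,672.50 is under the $341,000 cap.
Referral share: 36% of $230,672.50 = $83,042.10; lead counsel retains $230,672.50 − $83,042.10 = $147,630.40.

$83,042.10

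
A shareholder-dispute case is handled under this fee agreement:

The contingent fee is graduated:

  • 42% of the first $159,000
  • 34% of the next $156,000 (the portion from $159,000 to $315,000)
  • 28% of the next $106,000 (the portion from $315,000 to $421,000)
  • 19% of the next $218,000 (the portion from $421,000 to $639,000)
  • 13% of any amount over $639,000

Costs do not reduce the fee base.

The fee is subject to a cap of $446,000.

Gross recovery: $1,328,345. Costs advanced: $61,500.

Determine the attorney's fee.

Fee base is the gross recovery, $1,328,345; costs are reimbursed separately.
First $159,000 at 42% = $66,780.00
Next $156,000 at 34% = $53,040.00
Next $106,000 at 28% = $29,680.00
Next $218,000 at 19% = $41,420.00
Remaining $689,345 at 13% = $89,614.85
Fee: $66,780.00 + $53,040.00 + $29,680.00 + $41,420.00 + $89,614.85 = $280,534.85
$280,534.85 is under the $446,000 cap.

$280,534.85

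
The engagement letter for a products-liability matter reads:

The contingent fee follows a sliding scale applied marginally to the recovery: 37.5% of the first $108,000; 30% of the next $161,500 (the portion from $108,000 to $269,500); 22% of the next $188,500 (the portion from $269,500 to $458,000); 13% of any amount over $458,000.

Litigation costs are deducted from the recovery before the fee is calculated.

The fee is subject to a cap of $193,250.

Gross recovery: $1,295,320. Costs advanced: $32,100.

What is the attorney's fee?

Fee base (net of costs): $1,295,320 − $32,100 = $1,263,220
First $108,000 at 37.5% = $40,500.00
Next $161,500 at 30% = $48,450.00
Next $188,500 at 22% = $41,470.00
Remaining $805,220 at 13% = $104,678.60
Fee: $40,500.00 + $48,450.00 + $41,470.00 + $104,678.60 = $235,098.60
$235,098.60 exceeds the $193,250 cap, so the fee is capped at $193,250.00.

$193,250.00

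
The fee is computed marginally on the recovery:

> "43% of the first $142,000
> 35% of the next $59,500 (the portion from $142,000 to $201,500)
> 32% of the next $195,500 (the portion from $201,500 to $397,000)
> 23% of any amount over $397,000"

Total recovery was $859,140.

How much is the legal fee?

$250,737.20

First $142,000 at 43% = $61,060.00
Next $59,500 at 35% = $20,825.00
Next $195,500 at 32% = $62,560.00
Remaining $462,140 at 23% = $106,292.20
Fee: $61,060.00 + $20,825.00 + $62,560.00 + $106,292.20 = $250,737.20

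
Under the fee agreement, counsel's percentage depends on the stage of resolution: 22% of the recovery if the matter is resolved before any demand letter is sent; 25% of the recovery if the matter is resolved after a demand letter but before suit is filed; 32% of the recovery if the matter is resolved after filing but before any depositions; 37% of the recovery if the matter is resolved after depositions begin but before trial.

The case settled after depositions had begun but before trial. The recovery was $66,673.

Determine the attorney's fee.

The matter settled after depositions had begun but before trial, so the 37% rate applies.
$66,673 × 37% = $24,669.01

$24,669.01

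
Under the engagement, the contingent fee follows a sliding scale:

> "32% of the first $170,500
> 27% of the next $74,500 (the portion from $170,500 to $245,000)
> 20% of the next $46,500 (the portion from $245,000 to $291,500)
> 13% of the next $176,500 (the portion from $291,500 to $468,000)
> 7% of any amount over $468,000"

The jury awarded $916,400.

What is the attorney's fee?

First $170,500 at 32% = $54,560.00
Next $74,500 at 27% = $20,115.00
Next $46,500 at 20% = $9,300.00
Next $176,500 at 13% = $22,945.00
Remaining $448,400 at 7% = $31,388.00
Fee: $54,560.00 + $20,115.00 + $9,300.00 + $22,945.00 + $31,388.00 = $138,308.00

$138,308.00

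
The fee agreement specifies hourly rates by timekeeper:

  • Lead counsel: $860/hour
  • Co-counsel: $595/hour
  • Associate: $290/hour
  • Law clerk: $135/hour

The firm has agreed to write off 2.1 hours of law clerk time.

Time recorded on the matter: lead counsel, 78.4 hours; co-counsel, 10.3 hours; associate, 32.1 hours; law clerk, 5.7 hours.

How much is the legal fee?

Lead counsel: 78.4 × $860 = $67,424.00
Co-counsel: 10.3 × $595 = $6,128.50
Associate: 32.1 × $290 = $9,309.00
Law clerk: 5.7 × $135 = $769.50
Subtotal: $83,631.00
Write-off: 2.1 × $135 = $283.50
Total: $83,631.00 − $283.50 = $83,347.50

$83,347.50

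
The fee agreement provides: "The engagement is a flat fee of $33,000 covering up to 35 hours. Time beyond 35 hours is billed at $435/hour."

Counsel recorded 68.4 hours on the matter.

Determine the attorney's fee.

$47,529.00

Flat fee: $33,000.00
Excess hours: 68.4 − 35 = 33.4
Overrun: 33.4 × $435 = $14,529.00
Total: $33,000.00 + $14,529.00 = $47,529.00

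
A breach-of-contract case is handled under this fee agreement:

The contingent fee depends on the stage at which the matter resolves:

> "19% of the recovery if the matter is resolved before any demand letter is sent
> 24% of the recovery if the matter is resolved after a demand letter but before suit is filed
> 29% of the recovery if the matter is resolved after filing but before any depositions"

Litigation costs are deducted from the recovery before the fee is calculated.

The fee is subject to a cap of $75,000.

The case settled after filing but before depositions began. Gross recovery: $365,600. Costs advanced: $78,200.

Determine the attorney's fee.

Fee base (net of costs): $365,600 − $78,200 = $287,400
The matter settled after filing but before depositions began, so the 29% rate applies.
$287,400 × 29% = $83,346.00
$83,346.00 exceeds the $75,000 cap, so the fee is capped at $75,000.00.

$75,000.00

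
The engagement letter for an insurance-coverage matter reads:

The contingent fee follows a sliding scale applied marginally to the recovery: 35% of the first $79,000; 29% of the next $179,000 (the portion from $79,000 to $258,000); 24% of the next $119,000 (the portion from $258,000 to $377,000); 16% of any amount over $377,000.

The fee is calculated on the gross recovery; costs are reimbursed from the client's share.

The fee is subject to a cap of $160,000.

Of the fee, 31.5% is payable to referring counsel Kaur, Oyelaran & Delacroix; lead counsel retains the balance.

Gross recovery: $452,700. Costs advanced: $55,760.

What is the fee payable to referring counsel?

Fee base is the gross recovery, $452,700; costs are reimbursed separately.
First $79,000 at 35% = $27,650.00
Next $179,000 at 29% = $51,910.00
Next $119,000 at 24% = $28,560.00
Remaining $75,700 at 16% = $12,112.00
Fee: $27,650.00 + $51,910.00 + $28,560.00 + $12,112.00 = $120,232.00
$120,232.00 is under the $160,000 cap.
Referral share: 31.5% of $120,232.00 = $37,873.08; lead counsel retains $120,232.00 − $37,873.08 = $82,358.92.

$37,873.08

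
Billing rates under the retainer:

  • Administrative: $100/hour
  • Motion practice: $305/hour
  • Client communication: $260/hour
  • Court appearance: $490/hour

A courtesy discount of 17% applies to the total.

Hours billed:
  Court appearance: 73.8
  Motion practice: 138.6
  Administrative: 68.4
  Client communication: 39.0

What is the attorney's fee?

$79,194.45

Administrative: 68.4 × $100 = $6,840.00
Motion practice: 138.6 × $305 = $42,273.00
Client communication: 39.0 × $260 = $10,140.00
Court appearance: 73.8 × $490 = $36,162.00
Subtotal: $95,415.00
Less 17% discount: −$16,220.55
Total: $95,415.00 − $16,220.55 = $79,194.45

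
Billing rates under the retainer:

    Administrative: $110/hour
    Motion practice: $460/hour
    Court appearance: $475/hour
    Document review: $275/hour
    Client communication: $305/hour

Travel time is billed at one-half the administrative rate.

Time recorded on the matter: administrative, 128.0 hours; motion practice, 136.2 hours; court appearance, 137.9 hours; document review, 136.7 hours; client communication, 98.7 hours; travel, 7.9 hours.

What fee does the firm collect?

Administrative: 128.0 × $110 = $14,080.00
Motion practice: 136.2 × $460 = $62,652.00
Court appearance: 137.9 × $475 = $65,502.50
Document review: 136.7 × $275 = $37,592.50
Client communication: 98.7 × $305 = $30,103.50
Subtotal: $14,080.00 + $62,652.00 + $65,502.50 + $37,592.50 + $30,103.50 = $209,930.50
Travel: 7.9 × ($110 ÷ 2) = 7.9 × $55.00 = $434.50
Total: $209,930.50 + $434.50 = $210,365.00

$210,365.00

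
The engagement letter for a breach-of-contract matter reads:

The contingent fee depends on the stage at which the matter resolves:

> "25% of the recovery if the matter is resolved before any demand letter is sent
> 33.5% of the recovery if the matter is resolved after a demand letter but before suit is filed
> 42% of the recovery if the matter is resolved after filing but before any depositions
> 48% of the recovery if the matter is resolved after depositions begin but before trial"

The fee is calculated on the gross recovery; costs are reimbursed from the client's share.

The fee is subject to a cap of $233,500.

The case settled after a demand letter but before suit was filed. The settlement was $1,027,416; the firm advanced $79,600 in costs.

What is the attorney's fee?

Fee base is the gross recovery, $1,027,416; costs are reimbursed separately.
The matter settled after a demand letter but before suit was filed, so the 33.5% rate applies.
$1,027,416 × 33.5% = $344,184.36
$344,184.36 exceeds the $233,500 cap, so the fee is capped at $233,500.00.

$233,500.00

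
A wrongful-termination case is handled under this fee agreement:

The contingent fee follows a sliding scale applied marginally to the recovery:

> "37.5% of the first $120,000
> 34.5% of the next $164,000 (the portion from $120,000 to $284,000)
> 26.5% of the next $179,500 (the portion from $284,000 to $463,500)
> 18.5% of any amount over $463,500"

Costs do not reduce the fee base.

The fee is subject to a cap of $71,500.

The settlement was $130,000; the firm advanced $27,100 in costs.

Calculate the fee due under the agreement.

$48,450.00

Fee base is the gross recovery, $130,000; costs are reimbursed separately.
First $120,000 at 37.5% = $45,000.00
Remaining $10,000 at 34.5% = $3,450.00
Fee: $45,000.00 + $3,450.00 = $48,450.00
$48,450.00 is under the $71,500 cap.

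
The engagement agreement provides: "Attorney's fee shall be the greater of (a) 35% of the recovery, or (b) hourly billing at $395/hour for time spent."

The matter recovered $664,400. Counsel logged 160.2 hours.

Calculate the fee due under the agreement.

(a) 35% of $664,400 = $232,540.00
(b) 160.2 × $395 = $63,279.00
The greater is (a): $232,540.00.

$232,540.00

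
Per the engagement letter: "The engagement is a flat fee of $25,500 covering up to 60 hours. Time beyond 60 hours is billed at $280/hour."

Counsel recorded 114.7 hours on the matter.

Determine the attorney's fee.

$40,816.00

Flat fee: $25,500.00
Excess hours: 114.7 − 60 = 54.7
Overrun: 54.7 × $280 = $15,316.00
Total: $25,500.00 + $15,316.00 = $40,816.00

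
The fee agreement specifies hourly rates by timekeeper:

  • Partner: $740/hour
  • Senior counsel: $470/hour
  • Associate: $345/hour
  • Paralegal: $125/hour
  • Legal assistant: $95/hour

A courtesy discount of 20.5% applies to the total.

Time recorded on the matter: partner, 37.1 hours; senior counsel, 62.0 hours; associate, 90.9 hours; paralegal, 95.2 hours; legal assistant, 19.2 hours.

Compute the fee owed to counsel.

Partner: 37.1 × $740 = $27,454.00
Senior counsel: 62.0 × $470 = $29,140.00
Associate: 90.9 × $345 = $31,360.50
Paralegal: 95.2 × $125 = $11,900.00
Legal assistant: 19.2 × $95 = $1,824.00
Subtotal: $101,678.50
Less 20.5% discount: −$20,844.09
Total: $101,678.50 − $20,844.09 = $80,834.41

$80,834.41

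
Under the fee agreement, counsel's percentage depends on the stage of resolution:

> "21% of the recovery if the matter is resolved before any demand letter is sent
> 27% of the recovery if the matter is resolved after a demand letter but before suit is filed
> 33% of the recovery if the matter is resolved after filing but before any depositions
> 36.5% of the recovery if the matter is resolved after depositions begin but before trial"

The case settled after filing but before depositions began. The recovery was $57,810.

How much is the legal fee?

The matter settled after filing but before depositions began, so the 33% rate applies.
$57,810 × 33% = $19,077.30

$19,077.30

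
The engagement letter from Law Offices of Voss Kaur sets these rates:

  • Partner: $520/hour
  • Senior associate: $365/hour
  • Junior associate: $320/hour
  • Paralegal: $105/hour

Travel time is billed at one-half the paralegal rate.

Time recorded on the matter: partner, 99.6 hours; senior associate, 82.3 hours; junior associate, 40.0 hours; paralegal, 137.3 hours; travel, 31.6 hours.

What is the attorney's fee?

$110,707.00

Partner: 99.6 × $520 = $51,792.00
Senior associate: 82.3 × $365 = $30,039.50
Junior associate: 40.0 × $320 = $12,800.00
Paralegal: 137.3 × $105 = $14,416.50
Subtotal: $51,792.00 + $30,039.50 + $12,800.00 + $14,416.50 = $109,048.00
Travel: 31.6 × ($105 ÷ 2) = 31.6 × $52.50 = $1,659.00
Total: $109,048.00 + $1,659.00 = $110,707.00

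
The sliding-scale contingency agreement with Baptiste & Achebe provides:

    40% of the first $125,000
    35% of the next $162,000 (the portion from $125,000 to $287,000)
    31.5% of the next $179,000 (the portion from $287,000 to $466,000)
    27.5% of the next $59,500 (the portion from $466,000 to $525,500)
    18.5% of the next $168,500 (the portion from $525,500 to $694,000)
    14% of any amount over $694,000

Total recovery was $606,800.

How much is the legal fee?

$194,488.00

First $125,000 at 40% = $50,000.00
Next $162,000 at 35% = $56,700.00
Next $179,000 at 31.5% = $56,385.00
Next $59,500 at 27.5% = $16,362.50
Remaining $81,300 at 18.5% = $15,040.50
Fee: $50,000.00 + $56,700.00 + $56,385.00 + $16,362.50 + $15,040.50 = $194,488.00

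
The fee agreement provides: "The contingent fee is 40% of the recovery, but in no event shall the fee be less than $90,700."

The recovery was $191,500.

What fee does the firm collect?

$90,700.00

40% of $191,500 = $76,600.00
That is below the $90,700 minimum, so the minimum applies.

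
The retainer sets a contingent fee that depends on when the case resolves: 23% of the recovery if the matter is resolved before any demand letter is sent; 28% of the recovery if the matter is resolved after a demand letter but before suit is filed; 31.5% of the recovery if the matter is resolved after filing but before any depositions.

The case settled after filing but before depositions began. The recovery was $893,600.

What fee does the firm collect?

The matter settled after filing but before depositions began, so the 31.5% rate applies.
$893,600 × 31.5% = $281,484.00

$281,484.00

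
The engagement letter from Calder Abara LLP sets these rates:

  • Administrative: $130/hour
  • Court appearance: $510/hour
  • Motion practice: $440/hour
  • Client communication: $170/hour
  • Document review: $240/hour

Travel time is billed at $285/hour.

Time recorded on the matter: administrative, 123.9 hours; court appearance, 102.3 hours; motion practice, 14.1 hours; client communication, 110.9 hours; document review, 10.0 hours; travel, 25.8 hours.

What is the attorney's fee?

Administrative: 123.9 × $130 = $16,107.00
Court appearance: 102.3 × $510 = $52,173.00
Motion practice: 14.1 × $440 = $6,204.00
Client communication: 110.9 × $170 = $18,853.00
Document review: 10.0 × $240 = $2,400.00
Subtotal: $16,107.00 + $52,173.00 + $6,204.00 + $18,853.00 + $2,400.00 = $95,737.00
Travel: 25.8 × $285 = $7,353.00
Total: $95,737.00 + $7,353.00 = $103,090.00

$103,090.00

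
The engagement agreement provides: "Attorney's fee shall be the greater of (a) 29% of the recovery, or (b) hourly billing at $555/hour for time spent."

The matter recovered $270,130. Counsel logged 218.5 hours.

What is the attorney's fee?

$121,267.50

(a) 29% of $270,130 = $78,337.70
(b) 218.5 × $555 = $121,267.50
The greater is (b): $121,267.50.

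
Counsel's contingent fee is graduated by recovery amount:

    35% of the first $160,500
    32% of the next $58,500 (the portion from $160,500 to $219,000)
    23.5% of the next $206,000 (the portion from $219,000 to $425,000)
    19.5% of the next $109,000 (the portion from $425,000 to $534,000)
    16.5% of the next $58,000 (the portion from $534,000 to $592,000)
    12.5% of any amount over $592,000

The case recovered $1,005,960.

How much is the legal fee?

$205,875.00

First $160,500 at 35% = $56,175.00
Next $58,500 at 32% = $18,720.00
Next $206,000 at 23.5% = $48,410.00
Next $109,000 at 19.5% = $21,255.00
Next $58,000 at 16.5% = $9,570.00
Remaining $413,960 at 12.5% = $51,745.00
Fee: $56,175.00 + $18,720.00 + $48,410.00 + $21,255.00 + $9,570.00 + $51,745.00 = $205,875.00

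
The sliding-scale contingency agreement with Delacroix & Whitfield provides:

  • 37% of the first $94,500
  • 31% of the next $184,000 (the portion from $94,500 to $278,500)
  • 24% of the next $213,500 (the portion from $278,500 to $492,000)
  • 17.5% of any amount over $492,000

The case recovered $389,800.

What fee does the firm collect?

$118,717.00

First $94,500 at 37% = $34,965.00
Next $184,000 at 31% = $57,040.00
Remaining $111,300 at 24% = $26,712.00
Fee: $34,965.00 + $57,040.00 + $26,712.00 = $118,717.00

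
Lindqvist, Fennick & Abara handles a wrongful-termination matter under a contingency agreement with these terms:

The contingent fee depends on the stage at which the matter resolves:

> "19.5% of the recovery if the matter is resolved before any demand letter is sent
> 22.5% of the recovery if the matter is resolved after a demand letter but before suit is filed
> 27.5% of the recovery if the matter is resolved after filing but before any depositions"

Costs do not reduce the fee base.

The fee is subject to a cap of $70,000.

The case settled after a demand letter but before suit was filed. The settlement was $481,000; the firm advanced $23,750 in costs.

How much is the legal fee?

$70,000.00

Fee base is the gross recovery, $481,000; costs are reimbursed separately.
The matter settled after a demand letter but before suit was filed, so the 22.5% rate applies.
$481,000 × 22.5% = $108,225.00
$108,225.00 exceeds the $70,000 cap, so the fee is capped at $70,000.00.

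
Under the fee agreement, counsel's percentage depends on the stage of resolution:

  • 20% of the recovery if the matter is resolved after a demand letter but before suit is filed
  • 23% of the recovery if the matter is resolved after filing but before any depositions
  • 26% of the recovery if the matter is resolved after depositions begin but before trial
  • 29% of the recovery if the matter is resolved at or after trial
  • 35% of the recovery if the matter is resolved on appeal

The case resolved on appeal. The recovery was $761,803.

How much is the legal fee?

$266,631.05

The matter resolved on appeal, so the 35% rate applies.
$761,803 × 35% = $266,631.05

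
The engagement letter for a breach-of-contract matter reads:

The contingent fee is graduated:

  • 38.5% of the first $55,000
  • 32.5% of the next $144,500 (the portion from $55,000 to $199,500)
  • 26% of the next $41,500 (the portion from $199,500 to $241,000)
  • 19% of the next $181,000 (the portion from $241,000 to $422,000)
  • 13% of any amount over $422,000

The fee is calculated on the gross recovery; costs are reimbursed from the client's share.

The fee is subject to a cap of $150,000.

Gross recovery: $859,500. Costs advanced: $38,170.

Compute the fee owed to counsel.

Fee base is the gross recovery, $859,500; costs are reimbursed separately.
First $55,000 at 38.5% = $21,175.00
Next $144,500 at 32.5% = $46,962.50
Next $41,500 at 26% = $10,790.00
Next $181,000 at 19% = $34,390.00
Remaining $437,500 at 13% = $56,875.00
Fee: $21,175.00 + $46,962.50 + $10,790.00 + $34,390.00 + $56,875.00 = $170,192.50
$170,192.50 exceeds the $150,000 cap, so the fee is capped at $150,000.00.

$150,000.00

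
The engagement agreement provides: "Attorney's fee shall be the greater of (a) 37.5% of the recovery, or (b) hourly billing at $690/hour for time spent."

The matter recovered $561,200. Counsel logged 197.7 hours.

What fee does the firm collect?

$210,450.00

(a) 37.5% of $561,200 = $210,450.00
(b) 197.7 × $690 = $136,413.00
The greater is (a): $210,450.00.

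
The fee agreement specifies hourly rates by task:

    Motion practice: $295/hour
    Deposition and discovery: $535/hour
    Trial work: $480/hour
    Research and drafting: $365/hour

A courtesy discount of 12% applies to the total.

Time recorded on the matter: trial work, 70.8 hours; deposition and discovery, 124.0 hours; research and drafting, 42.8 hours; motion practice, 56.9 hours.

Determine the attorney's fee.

$116,803.72

Motion practice: 56.9 × $295 = $16,785.50
Deposition and discovery: 124.0 × $535 = $66,340.00
Trial work: 70.8 × $480 = $33,984.00
Research and drafting: 42.8 × $365 = $15,622.00
Subtotal: $132,731.50
Less 12% discount: −$15,927.78
Total: $132,731.50 − $15,927.78 = $116,803.72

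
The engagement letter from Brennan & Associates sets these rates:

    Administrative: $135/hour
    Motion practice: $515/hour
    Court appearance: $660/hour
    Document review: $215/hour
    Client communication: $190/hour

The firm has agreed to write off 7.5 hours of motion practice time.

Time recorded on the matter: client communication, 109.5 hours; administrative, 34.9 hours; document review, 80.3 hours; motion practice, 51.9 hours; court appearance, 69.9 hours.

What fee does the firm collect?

$111,781.00

Administrative: 34.9 × $135 = $4,711.50
Motion practice: 51.9 × $515 = $26,728.50
Court appearance: 69.9 × $660 = $46,134.00
Document review: 80.3 × $215 = $17,264.50
Client communication: 109.5 × $190 = $20,805.00
Subtotal: $115,643.50
Write-off: 7.5 × $515 = $3,862.50
Total: $115,643.50 − $3,862.50 = $111,781.00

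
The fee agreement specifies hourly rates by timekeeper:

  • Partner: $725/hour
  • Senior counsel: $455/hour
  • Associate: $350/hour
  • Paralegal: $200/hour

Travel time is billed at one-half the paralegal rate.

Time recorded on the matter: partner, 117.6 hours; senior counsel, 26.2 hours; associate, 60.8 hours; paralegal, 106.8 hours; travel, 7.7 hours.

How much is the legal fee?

Partner: 117.6 × $725 = $85,260.00
Senior counsel: 26.2 × $455 = $11,921.00
Associate: 60.8 × $350 = $21,280.00
Paralegal: 106.8 × $200 = $21,360.00
Subtotal: $85,260.00 + $11,921.00 + $21,280.00 + $21,360.00 = $139,821.00
Travel: 7.7 × ($200 ÷ 2) = 7.7 × $100.00 = $770.00
Total: $139,821.00 + $770.00 = $140,591.00

$140,591.00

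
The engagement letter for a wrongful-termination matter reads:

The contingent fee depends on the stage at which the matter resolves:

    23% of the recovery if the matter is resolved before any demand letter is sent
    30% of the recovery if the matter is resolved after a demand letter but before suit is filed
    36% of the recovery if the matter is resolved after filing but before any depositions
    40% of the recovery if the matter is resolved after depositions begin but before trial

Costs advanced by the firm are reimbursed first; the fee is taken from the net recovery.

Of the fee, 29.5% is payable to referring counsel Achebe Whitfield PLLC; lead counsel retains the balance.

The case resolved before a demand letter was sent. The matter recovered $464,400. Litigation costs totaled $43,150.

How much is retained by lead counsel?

$68,305.69

Fee base (net of costs): $464,400 − $43,150 = $421,250
The matter resolved before a demand letter was sent, so the 23% rate applies.
$421,250 × 23% = $96,887.50
Referral share: 29.5% of $96,887.50 = $28,581.81; lead counsel retains $96,887.50 − $28,581.81 = $68,305.69.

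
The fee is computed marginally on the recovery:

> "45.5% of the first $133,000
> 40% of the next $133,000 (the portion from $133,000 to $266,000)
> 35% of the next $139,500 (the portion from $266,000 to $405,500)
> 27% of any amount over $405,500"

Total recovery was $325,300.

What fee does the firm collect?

First $133,000 at 45.5% = $60,515.00
Next $133,000 at 40% = $53,200.00
Remaining $59,300 at 35% = $20,755.00
Fee: $60,515.00 + $53,200.00 + $20,755.00 = $134,470.00

$134,470.00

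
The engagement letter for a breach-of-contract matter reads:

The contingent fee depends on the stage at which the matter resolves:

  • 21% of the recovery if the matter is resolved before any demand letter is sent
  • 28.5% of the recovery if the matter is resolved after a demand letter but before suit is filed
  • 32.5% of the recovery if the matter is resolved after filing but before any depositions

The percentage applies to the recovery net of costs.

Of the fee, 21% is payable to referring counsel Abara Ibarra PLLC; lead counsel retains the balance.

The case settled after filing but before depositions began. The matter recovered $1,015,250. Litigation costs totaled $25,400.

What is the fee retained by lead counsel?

$254,143.99

Fee base (net of costs): $1,015,250 − $25,400 = $989,850
The matter settled after filing but before depositions began, so the 32.5% rate applies.
$989,850 × 32.5% = $321,701.25
Referral share: 21% of $321,701.25 = $67,557.26; lead counsel retains $321,701.25 − $67,557.26 = $254,143.99.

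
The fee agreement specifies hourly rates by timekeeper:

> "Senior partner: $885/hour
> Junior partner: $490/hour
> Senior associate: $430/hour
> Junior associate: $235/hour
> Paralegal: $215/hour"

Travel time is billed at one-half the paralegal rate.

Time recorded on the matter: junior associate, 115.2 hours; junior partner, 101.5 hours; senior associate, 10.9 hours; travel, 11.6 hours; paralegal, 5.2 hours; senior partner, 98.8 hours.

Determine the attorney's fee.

Senior partner: 98.8 × $885 = $87,438.00
Junior partner: 101.5 × $490 = $49,735.00
Senior associate: 10.9 × $430 = $4,687.00
Junior associate: 115.2 × $235 = $27,072.00
Paralegal: 5.2 × $215 = $1,118.00
Subtotal: $87,438.00 + $49,735.00 + $4,687.00 + $27,072.00 + $1,118.00 = $170,050.00
Travel: 11.6 × ($215 ÷ 2) = 11.6 × $107.50 = $1,247.00
Total: $170,050.00 + $1,247.00 = $171,297.00

$171,297.00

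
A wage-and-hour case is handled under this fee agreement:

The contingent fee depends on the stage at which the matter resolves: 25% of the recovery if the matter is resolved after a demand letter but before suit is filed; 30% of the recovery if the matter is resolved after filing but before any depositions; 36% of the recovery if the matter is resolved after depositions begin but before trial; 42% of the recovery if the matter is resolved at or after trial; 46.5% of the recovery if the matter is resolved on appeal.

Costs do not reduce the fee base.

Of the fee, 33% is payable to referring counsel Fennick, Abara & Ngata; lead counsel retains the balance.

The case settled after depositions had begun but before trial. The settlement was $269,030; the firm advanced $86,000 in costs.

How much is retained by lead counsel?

$64,890.04

Fee base is the gross recovery, $269,030; costs are reimbursed separately.
The matter settled after depositions had begun but before trial, so the 36% rate applies.
$269,030 × 36% = $96,850.80
Referral share: 33% of $96,850.80 = $31,960.76; lead counsel retains $96,850.80 − $31,960.76 = $64,890.04.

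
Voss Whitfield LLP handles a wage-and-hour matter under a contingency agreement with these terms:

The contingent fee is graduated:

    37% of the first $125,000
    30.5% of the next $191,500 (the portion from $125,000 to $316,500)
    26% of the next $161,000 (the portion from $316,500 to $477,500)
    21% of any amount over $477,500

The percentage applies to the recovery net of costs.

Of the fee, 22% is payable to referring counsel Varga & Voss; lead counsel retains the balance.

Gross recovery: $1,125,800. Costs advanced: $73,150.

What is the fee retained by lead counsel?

$208,493.22

Fee base (net of costs): $1,125,800 − $73,150 = $1,052,650
First $125,000 at 37% = $46,250.00
Next $191,500 at 30.5% = $58,407.50
Next $161,000 at 26% = $41,860.00
Remaining $575,150 at 21% = $120,781.50
Fee: $46,250.00 + $58,407.50 + $41,860.00 + $120,781.50 = $267,299.00
Referral share: 22% of $267,299.00 = $58,805.78; lead counsel retains $267,299.00 − $58,805.78 = $208,493.22.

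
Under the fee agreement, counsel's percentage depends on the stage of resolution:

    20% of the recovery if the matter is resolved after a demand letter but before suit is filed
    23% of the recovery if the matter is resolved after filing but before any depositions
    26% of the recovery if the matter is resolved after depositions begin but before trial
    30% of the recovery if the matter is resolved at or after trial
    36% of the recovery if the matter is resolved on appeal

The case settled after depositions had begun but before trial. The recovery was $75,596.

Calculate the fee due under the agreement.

The matter settled after depositions had begun but before trial, so the 26% rate applies.
$75,596 × 26% = $19,654.96

$19,654.96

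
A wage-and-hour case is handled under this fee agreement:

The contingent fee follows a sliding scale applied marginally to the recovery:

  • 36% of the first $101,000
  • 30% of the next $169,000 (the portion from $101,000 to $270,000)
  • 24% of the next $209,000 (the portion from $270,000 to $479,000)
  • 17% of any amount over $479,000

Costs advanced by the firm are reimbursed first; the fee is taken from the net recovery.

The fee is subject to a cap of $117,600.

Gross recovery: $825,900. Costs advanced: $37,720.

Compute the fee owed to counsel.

$117,600.00

Fee base (net of costs): $825,900 − $37,720 = $788,180
First $101,000 at 36% = $36,360.00
Next $169,000 at 30% = $50,700.00
Next $209,000 at 24% = $50,160.00
Remaining $309,180 at 17% = $52,560.60
Fee: $36,360.00 + $50,700.00 + $50,160.00 + $52,560.60 = $189,780.60
$189,780.60 exceeds the $117,600 cap, so the fee is capped at $117,600.00.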